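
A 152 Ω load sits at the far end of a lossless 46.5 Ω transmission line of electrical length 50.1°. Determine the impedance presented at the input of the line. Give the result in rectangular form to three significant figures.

tan(βl) = tan(50.1°) = 1.2
Z_in = Z_0·(Z_L + jZ_0·tanβl)/(Z_0 + jZ_L·tanβl)
     = 46.5·(152 + j55.6)/(46.5 + j182)

Z_in ≈ 22.7 − j33.1 Ω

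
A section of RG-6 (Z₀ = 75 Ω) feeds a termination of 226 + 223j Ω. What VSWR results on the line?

Γ = (Z_L − Z_0)/(Z_L + Z_0) = (151 + j223)/(301 + j223)
|Γ| = 269/375 = 0.719
VSWR = (1 + |Γ|)/(1 − |Γ|) = 1.72/0.281

VSWR ≈ 6.12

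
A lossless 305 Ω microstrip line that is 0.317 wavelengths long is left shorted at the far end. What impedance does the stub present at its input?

Z_in ≈ −j681 Ω

βl = 2π × 0.317 = 114°
tan(βl) = -2.23
For a shorted stub, Z_in = jZ_0·tan(βl)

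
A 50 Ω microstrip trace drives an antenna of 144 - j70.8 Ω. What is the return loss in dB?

RL ≈ 4.88 dB

Γ = (94 − j70.8)/(194 − j70.8), |Γ| = 0.57
RL = −20·log₁₀|Γ| = −20·log₁₀(0.57)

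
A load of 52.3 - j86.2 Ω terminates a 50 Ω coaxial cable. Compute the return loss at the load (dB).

RL ≈ 3.81 dB

Γ = (2.3 − j86.2)/(102.3 − j86.2), |Γ| = 0.645
RL = −20·log₁₀|Γ| = −20·log₁₀(0.645)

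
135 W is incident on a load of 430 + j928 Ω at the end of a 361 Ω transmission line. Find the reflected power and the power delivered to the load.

P_reflected ≈ 78.6 W; P_delivered ≈ 56.4 W

|Γ| = |(69 + j928)/(791 + j928)| = 0.763
|Γ|² = 0.582
P_refl = |Γ|²·P_inc = 78.6 W, P_del = (1 − |Γ|²)·P_inc = 56.4 W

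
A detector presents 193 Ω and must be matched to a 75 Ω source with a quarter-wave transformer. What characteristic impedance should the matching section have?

Z_qwt = √(Z_0·R_L) = √(75 × 193) = √14480

Z_qwt ≈ 120 Ω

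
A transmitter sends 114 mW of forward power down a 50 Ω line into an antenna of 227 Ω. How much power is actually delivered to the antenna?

Γ = (227 − 50)/(227 + 50) = 0.639
|Γ|² = 0.408
P_refl = |Γ|²·P_inc = 46.5 mW, P_del = (1 − |Γ|²)·P_inc = 67.5 mW

P_delivered ≈ 67.5 mW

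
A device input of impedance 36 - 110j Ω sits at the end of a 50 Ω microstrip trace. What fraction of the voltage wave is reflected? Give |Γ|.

Γ = (Z_L − Z_0)/(Z_L + Z_0) = (-14 − j110)/(86 − j110)
|Γ| = 111/140

|Γ| ≈ 0.794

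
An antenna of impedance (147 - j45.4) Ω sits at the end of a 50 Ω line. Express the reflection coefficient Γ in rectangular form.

Γ ≈ 0.518 − j0.111

Γ = (Z_L − Z_0)/(Z_L + Z_0) = (97 − j45.4)/(197 − j45.4)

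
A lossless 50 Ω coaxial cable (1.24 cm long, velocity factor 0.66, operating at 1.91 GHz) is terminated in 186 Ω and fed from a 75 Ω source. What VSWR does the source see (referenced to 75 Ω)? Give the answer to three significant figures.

VSWR ≈ 3.97

λ = v/f = 0.66·c / 1.91 GHz = 0.104 m
βl = 2π·l/λ = 2π × 0.12 = 43.1°
tan(βl) = 0.935
Z_in = Z_0·(Z_L + jZ_0·tanβl)/(Z_0 + jZ_L·tanβl) = 26.6 − j45.8 Ω
Γ_s = (Z_in − Z_s)/(Z_in + Z_s) = (-48.4 − j45.8)/(102 − j45.8), |Γ_s| = 0.598
VSWR = (1 + |Γ_s|)/(1 − |Γ_s|)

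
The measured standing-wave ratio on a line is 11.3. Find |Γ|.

|Γ| ≈ 0.837

|Γ| = (S − 1)/(S + 1) = (11.3 − 1)/(11.3 + 1) = 10.3/12.3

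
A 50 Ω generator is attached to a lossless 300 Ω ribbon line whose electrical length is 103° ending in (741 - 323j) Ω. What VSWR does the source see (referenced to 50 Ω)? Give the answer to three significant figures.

tan(βl) = -4.33
Z_in = Z_0·(Z_L + jZ_0·tanβl)/(Z_0 + jZ_L·tanβl) = 115 + j108 Ω
Γ_s = (Z_in − Z_s)/(Z_in + Z_s) = (64.5 + j108)/(165 + j108), |Γ_s| = 0.64
VSWR = (1 + |Γ_s|)/(1 − |Γ_s|)

VSWR ≈ 4.56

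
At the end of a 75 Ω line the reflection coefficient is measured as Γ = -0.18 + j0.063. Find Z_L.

Z_L ≈ 51.8 + j6.77 Ω

Z_L = Z_0·(1 + Γ)/(1 − Γ) = 75·(0.82 + j0.063)/(1.18 − j0.063)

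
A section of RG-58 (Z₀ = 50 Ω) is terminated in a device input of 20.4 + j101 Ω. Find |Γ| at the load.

Γ = (Z_L − Z_0)/(Z_L + Z_0) = (-29.6 + j101)/(70.4 + j101)
|Γ| = 105/123

|Γ| ≈ 0.855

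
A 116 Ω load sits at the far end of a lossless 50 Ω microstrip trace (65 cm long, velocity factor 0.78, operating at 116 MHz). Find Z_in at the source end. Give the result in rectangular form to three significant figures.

λ = v/f = 0.78·c / 116 MHz = 2.02 m
βl = 2π·l/λ = 2π × 0.322 = 116°
tan(βl) = tan(116°) = -2.05
Z_in = Z_0·(Z_L + jZ_0·tanβl)/(Z_0 + jZ_L·tanβl)
     = 50·(116 − j103)/(50 − j238)

Z_in ≈ 25.5 + j19 Ω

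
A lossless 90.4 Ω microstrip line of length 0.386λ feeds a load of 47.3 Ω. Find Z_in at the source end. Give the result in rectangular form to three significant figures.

βl = 2π × 0.386 = 139°
tan(βl) = tan(139°) = -0.871
Z_in = Z_0·(Z_L + jZ_0·tanβl)/(Z_0 + jZ_L·tanβl)
     = 90.4·(47.3 − j78.7)/(90.4 − j41.2)

Z_in ≈ 68.9 − j47.3 Ω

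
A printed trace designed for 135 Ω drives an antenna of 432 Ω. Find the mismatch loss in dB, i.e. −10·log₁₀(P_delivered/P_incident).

mismatch loss ≈ 1.39 dB

Γ = (432 − 135)/(432 + 135) = 0.524
|Γ|² = 0.274, so P_del/P_inc = 1 − |Γ|² = 0.726
ML = −10·log₁₀(1 − |Γ|²)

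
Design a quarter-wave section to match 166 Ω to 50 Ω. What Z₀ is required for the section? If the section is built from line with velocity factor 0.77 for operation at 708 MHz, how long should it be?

Z_qwt ≈ 91.1 Ω; length ≈ 8.16 cm

Z_qwt = √(Z_0·R_L) = √(50 × 166) = √8300
λ = 0.77·c/f = 0.326 m, so l = λ/4 = 0.0816 m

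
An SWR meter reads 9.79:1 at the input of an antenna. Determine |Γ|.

|Γ| ≈ 0.815

|Γ| = (S − 1)/(S + 1) = (9.79 − 1)/(9.79 + 1) = 8.79/10.8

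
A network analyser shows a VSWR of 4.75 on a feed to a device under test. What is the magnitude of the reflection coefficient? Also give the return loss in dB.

|Γ| = (S − 1)/(S + 1) = (4.75 − 1)/(4.75 + 1) = 3.75/5.75
RL = −20·log₁₀|Γ| = −20·log₁₀(0.652)

|Γ| ≈ 0.652; return loss ≈ 3.71 dB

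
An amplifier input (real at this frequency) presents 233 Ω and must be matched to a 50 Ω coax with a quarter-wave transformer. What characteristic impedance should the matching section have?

Z_qwt = √(Z_0·R_L) = √(50 × 233) = √11650

Z_qwt ≈ 108 Ω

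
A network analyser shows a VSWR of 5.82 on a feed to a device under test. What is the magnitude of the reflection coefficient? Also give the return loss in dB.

|Γ| = (S − 1)/(S + 1) = (5.82 − 1)/(5.82 + 1) = 4.82/6.82
RL = −20·log₁₀|Γ| = −20·log₁₀(0.707)

|Γ| ≈ 0.707; return loss ≈ 3.01 dB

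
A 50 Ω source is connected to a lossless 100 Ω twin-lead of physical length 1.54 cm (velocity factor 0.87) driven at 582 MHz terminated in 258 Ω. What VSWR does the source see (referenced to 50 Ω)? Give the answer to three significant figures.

VSWR ≈ 5

λ = v/f = 0.87·c / 582 MHz = 0.448 m
βl = 2π·l/λ = 2π × 0.0343 = 12.4°
tan(βl) = 0.219
Z_in = Z_0·(Z_L + jZ_0·tanβl)/(Z_0 + jZ_L·tanβl) = 205 − j93.9 Ω
Γ_s = (Z_in − Z_s)/(Z_in + Z_s) = (155 − j93.9)/(255 − j93.9), |Γ_s| = 0.667
VSWR = (1 + |Γ_s|)/(1 − |Γ_s|)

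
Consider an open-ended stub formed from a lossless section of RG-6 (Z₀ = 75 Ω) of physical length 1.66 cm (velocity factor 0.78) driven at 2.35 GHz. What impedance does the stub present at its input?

λ = v/f = 0.78·c / 2.35 GHz = 0.0996 m
βl = 2π·l/λ = 2π × 0.167 = 60°
tan(βl) = 1.73
For an open-ended stub, Z_in = −jZ_0·cot(βl) = −jZ_0/tan(βl)

Z_in ≈ −j43.3 Ω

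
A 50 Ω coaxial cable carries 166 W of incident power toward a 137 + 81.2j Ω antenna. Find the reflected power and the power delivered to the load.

|Γ| = |(87 + j81.2)/(187 + j81.2)| = 0.584
|Γ|² = 0.341
P_refl = |Γ|²·P_inc = 56.6 W, P_del = (1 − |Γ|²)·P_inc = 109 W

P_reflected ≈ 56.6 W; P_delivered ≈ 109 W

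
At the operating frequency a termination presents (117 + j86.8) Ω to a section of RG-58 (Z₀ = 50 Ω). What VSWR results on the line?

VSWR ≈ 3.79

Γ = (Z_L − Z_0)/(Z_L + Z_0) = (67 + j86.8)/(167 + j86.8)
|Γ| = 110/188 = 0.583
VSWR = (1 + |Γ|)/(1 − |Γ|) = 1.58/0.417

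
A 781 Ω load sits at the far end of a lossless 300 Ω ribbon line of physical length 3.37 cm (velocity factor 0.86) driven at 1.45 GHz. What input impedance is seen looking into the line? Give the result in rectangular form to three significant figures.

Z_in ≈ 131 − j100 Ω

λ = v/f = 0.86·c / 1.45 GHz = 0.178 m
βl = 2π·l/λ = 2π × 0.189 = 68.2°
tan(βl) = tan(68.2°) = 2.5
Z_in = Z_0·(Z_L + jZ_0·tanβl)/(Z_0 + jZ_L·tanβl)
     = 300·(781 + j749)/(300 + j1950)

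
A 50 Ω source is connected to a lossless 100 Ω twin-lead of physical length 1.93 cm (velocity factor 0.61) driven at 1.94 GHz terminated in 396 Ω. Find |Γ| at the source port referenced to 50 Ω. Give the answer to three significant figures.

|Γ| ≈ 0.433

λ = v/f = 0.61·c / 1.94 GHz = 0.0943 m
βl = 2π·l/λ = 2π × 0.205 = 73.7°
tan(βl) = 3.41
Z_in = Z_0·(Z_L + jZ_0·tanβl)/(Z_0 + jZ_L·tanβl) = 27.3 − j27.3 Ω
Γ_s = (Z_in − Z_s)/(Z_in + Z_s) = (-22.7 − j27.3)/(77.3 − j27.3), |Γ_s| = 0.433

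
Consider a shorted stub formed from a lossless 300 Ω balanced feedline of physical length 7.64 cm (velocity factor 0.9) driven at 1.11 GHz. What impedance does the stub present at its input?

λ = v/f = 0.9·c / 1.11 GHz = 0.243 m
βl = 2π·l/λ = 2π × 0.314 = 113°
tan(βl) = -2.35
For a shorted stub, Z_in = jZ_0·tan(βl)

Z_in ≈ −j704 Ω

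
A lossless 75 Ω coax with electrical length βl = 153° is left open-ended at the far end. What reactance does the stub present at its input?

tan(βl) = -0.51
For an open-ended stub, Z_in = −jZ_0·cot(βl) = −jZ_0/tan(βl)

X_in ≈ 147 Ω (inductive)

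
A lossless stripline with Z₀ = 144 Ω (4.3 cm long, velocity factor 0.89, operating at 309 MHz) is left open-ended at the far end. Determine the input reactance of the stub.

X_in ≈ -445 Ω (capacitive)

λ = v/f = 0.89·c / 309 MHz = 0.864 m
βl = 2π·l/λ = 2π × 0.0498 = 17.9°
tan(βl) = 0.323
For an open-ended stub, Z_in = −jZ_0·cot(βl) = −jZ_0/tan(βl)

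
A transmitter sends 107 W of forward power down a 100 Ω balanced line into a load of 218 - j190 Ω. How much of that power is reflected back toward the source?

P_reflected ≈ 39 W

|Γ| = |(118 − j190)/(318 − j190)| = 0.604
|Γ|² = 0.365
P_refl = |Γ|²·P_inc = 39 W, P_del = (1 − |Γ|²)·P_inc = 68 W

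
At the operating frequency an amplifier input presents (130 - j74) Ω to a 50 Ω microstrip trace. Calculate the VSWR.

VSWR ≈ 3.54

Γ = (Z_L − Z_0)/(Z_L + Z_0) = (80 − j74)/(180 − j74)
|Γ| = 109/195 = 0.56
VSWR = (1 + |Γ|)/(1 − |Γ|) = 1.56/0.44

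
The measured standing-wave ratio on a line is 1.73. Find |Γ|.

|Γ| = (S − 1)/(S + 1) = (1.73 − 1)/(1.73 + 1) = 0.73/2.73

|Γ| ≈ 0.267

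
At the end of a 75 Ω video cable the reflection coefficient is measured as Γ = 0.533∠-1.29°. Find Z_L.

Z_L = Z_0·(1 + Γ)/(1 − Γ) = 75·(1.53 − j0.012)/(0.467 + j0.012)

Z_L ≈ 246 − j8.24 Ω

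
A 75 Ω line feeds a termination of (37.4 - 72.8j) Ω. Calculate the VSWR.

VSWR ≈ 4.15

Γ = (Z_L − Z_0)/(Z_L + Z_0) = (-37.6 − j72.8)/(112.4 − j72.8)
|Γ| = 81.9/134 = 0.612
VSWR = (1 + |Γ|)/(1 − |Γ|) = 1.61/0.388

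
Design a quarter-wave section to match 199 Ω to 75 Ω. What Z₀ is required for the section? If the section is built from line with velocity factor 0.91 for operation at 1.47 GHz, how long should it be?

Z_qwt = √(Z_0·R_L) = √(75 × 199) = √14920
λ = 0.91·c/f = 0.186 m, so l = λ/4 = 0.0464 m

Z_qwt ≈ 122 Ω; length ≈ 4.64 cm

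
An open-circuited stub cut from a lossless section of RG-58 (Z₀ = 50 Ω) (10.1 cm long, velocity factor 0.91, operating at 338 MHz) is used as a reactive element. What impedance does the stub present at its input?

λ = v/f = 0.91·c / 338 MHz = 0.808 m
βl = 2π·l/λ = 2π × 0.125 = 45°
tan(βl) = 1
For an open-circuited stub, Z_in = −jZ_0·cot(βl) = −jZ_0/tan(βl)

Z_in ≈ −j50 Ω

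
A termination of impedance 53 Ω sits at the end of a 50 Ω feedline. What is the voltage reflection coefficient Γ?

Γ = 0.0291

Γ = (Z_L − Z_0)/(Z_L + Z_0) = (53 − 50)/(53 + 50) = 3/103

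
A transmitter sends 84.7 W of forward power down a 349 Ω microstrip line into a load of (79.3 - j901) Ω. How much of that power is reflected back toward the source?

P_reflected ≈ 75.3 W

|Γ| = |(-269.7 − j901)/(428.3 − j901)| = 0.943
|Γ|² = 0.889
P_refl = |Γ|²·P_inc = 75.3 W, P_del = (1 − |Γ|²)·P_inc = 9.42 W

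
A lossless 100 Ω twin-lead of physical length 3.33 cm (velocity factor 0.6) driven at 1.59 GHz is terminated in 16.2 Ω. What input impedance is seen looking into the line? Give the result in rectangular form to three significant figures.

Z_in ≈ 163 − j258 Ω

λ = v/f = 0.6·c / 1.59 GHz = 0.113 m
βl = 2π·l/λ = 2π × 0.294 = 106°
tan(βl) = tan(106°) = -3.51
Z_in = Z_0·(Z_L + jZ_0·tanβl)/(Z_0 + jZ_L·tanβl)
     = 100·(16.2 − j351)/(100 − j56.9)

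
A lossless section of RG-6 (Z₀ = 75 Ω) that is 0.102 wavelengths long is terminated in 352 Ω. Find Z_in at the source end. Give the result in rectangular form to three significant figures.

Z_in ≈ 41.3 − j88.7 Ω

βl = 2π × 0.102 = 36.7°
tan(βl) = tan(36.7°) = 0.746
Z_in = Z_0·(Z_L + jZ_0·tanβl)/(Z_0 + jZ_L·tanβl)
     = 75·(352 + j55.9)/(75 + j263)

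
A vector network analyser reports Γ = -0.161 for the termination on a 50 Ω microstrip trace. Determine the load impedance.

Z_L ≈ 36.1 Ω

Z_L = Z_0·(1 + Γ)/(1 − Γ) = 50·(0.839)/(1.16)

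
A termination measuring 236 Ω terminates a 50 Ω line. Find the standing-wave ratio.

Γ = (236 − 50)/(236 + 50) = 0.65
VSWR = (1 + 0.65)/(1 − 0.65)

VSWR ≈ 4.72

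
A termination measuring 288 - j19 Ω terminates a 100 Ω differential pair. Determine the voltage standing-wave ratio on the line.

Γ = (Z_L − Z_0)/(Z_L + Z_0) = (188 − j19)/(388 − j19)
|Γ| = 189/388 = 0.486
VSWR = (1 + |Γ|)/(1 − |Γ|) = 1.49/0.514

VSWR ≈ 2.89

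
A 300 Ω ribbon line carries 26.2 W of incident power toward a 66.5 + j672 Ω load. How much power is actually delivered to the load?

|Γ| = |(-233.5 + j672)/(366.5 + j672)| = 0.929
|Γ|² = 0.864
P_refl = |Γ|²·P_inc = 22.6 W, P_del = (1 − |Γ|²)·P_inc = 3.57 W

P_delivered ≈ 3.57 W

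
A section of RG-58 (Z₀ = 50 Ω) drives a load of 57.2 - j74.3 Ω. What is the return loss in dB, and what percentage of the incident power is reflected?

RL ≈ 4.85 dB; 32.8% of incident power reflected

Γ = (7.2 − j74.3)/(107.2 − j74.3), |Γ| = 0.572
RL = −20·log₁₀(0.572) = 4.85 dB
P_refl/P_inc = |Γ|² = 0.328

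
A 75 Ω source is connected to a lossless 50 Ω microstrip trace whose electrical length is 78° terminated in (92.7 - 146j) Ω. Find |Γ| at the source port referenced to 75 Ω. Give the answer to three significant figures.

tan(βl) = 4.7
Z_in = Z_0·(Z_L + jZ_0·tanβl)/(Z_0 + jZ_L·tanβl) = 7.31 + j1.73 Ω
Γ_s = (Z_in − Z_s)/(Z_in + Z_s) = (-67.7 + j1.73)/(82.3 + j1.73), |Γ_s| = 0.822

|Γ| ≈ 0.822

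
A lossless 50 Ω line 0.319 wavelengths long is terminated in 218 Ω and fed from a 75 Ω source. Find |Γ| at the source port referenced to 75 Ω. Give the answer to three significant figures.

|Γ| ≈ 0.711

βl = 2π × 0.319 = 115°
tan(βl) = -2.16
Z_in = Z_0·(Z_L + jZ_0·tanβl)/(Z_0 + jZ_L·tanβl) = 13.8 + j21.7 Ω
Γ_s = (Z_in − Z_s)/(Z_in + Z_s) = (-61.2 + j21.7)/(88.8 + j21.7), |Γ_s| = 0.711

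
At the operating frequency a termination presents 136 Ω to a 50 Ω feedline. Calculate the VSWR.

VSWR ≈ 2.72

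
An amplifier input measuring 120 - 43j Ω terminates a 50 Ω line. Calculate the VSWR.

VSWR ≈ 2.76

Γ = (Z_L − Z_0)/(Z_L + Z_0) = (70 − j43)/(170 − j43)
|Γ| = 82.2/175 = 0.468
VSWR = (1 + |Γ|)/(1 − |Γ|) = 1.47/0.532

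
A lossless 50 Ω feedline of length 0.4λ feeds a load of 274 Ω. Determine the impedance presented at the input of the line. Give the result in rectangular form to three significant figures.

Z_in ≈ 24.8 + j62.6 Ω

βl = 2π × 0.4 = 144°
tan(βl) = tan(144°) = -0.727
Z_in = Z_0·(Z_L + jZ_0·tanβl)/(Z_0 + jZ_L·tanβl)
     = 50·(274 − j36.3)/(50 − j199)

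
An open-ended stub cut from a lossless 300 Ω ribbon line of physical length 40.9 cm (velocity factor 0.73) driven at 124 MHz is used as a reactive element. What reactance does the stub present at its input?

λ = v/f = 0.73·c / 124 MHz = 1.77 m
βl = 2π·l/λ = 2π × 0.232 = 83.4°
tan(βl) = 8.6
For an open-ended stub, Z_in = −jZ_0·cot(βl) = −jZ_0/tan(βl)

X_in ≈ -34.9 Ω (capacitive)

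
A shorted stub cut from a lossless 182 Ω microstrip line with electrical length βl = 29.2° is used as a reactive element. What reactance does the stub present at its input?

X_in ≈ 102 Ω (inductive)

tan(βl) = 0.559
For a shorted stub, Z_in = jZ_0·tan(βl)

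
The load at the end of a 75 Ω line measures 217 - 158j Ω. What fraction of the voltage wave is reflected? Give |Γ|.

|Γ| ≈ 0.64

Γ = (Z_L − Z_0)/(Z_L + Z_0) = (142 − j158)/(292 − j158)
|Γ| = 212/332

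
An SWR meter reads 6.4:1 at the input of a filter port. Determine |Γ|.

|Γ| ≈ 0.73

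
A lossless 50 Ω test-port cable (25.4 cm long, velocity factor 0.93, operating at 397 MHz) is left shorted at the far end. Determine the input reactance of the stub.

λ = v/f = 0.93·c / 397 MHz = 0.703 m
βl = 2π·l/λ = 2π × 0.361 = 130°
tan(βl) = -1.19
For a shorted stub, Z_in = jZ_0·tan(βl)

X_in ≈ -59.3 Ω (capacitive)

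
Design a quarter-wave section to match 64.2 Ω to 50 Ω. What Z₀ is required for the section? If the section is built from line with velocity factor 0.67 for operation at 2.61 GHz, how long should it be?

Z_qwt ≈ 56.7 Ω; length ≈ 1.93 cm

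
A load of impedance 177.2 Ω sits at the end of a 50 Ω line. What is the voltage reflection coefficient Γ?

Γ = (Z_L − Z_0)/(Z_L + Z_0) = (177.2 − 50)/(177.2 + 50) = 127.2/227.2

Γ = 0.56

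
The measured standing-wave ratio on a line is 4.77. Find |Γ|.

|Γ| = (S − 1)/(S + 1) = (4.77 − 1)/(4.77 + 1) = 3.77/5.77

|Γ| ≈ 0.653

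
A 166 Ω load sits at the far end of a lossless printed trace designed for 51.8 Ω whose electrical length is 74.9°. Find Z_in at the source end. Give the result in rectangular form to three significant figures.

tan(βl) = tan(74.9°) = 3.71
Z_in = Z_0·(Z_L + jZ_0·tanβl)/(Z_0 + jZ_L·tanβl)
     = 51.8·(166 + j192)/(51.8 + j615)

Z_in ≈ 17.2 − j12.5 Ω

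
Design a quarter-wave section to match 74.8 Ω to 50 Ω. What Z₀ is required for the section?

Z_qwt ≈ 61.2 Ω

Z_qwt = √(Z_0·R_L) = √(50 × 74.8) = √3740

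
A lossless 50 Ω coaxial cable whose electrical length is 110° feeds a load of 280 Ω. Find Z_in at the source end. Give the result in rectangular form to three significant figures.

tan(βl) = tan(110°) = -2.75
Z_in = Z_0·(Z_L + jZ_0·tanβl)/(Z_0 + jZ_L·tanβl)
     = 50·(280 − j137)/(50 − j769)

Z_in ≈ 10.1 + j17.5 Ω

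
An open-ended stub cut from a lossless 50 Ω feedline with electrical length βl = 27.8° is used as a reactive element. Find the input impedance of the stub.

Z_in ≈ −j94.8 Ω

tan(βl) = 0.527
For an open-ended stub, Z_in = −jZ_0·cot(βl) = −jZ_0/tan(βl)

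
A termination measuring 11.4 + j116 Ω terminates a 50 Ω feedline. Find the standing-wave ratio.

Γ = (Z_L − Z_0)/(Z_L + Z_0) = (-38.6 + j116)/(61.4 + j116)
|Γ| = 122/131 = 0.931
VSWR = (1 + |Γ|)/(1 − |Γ|) = 1.93/0.0685

VSWR ≈ 28.2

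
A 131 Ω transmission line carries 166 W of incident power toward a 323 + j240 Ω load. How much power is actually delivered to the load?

P_delivered ≈ 107 W

|Γ| = |(192 + j240)/(454 + j240)| = 0.599
|Γ|² = 0.358
P_refl = |Γ|²·P_inc = 59.5 W, P_del = (1 − |Γ|²)·P_inc = 107 W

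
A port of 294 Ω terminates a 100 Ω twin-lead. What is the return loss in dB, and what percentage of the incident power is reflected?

Γ = (294 − 100)/(294 + 100) = 0.492
RL = −20·log₁₀(0.492) = 6.15 dB
P_refl/P_inc = |Γ|² = 0.242

RL ≈ 6.15 dB; 24.2% of incident power reflected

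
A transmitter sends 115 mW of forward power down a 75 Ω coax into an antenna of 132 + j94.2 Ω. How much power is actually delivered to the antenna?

P_delivered ≈ 88 mW

|Γ| = |(57 + j94.2)/(207 + j94.2)| = 0.484
|Γ|² = 0.234
P_refl = |Γ|²·P_inc = 27 mW, P_del = (1 − |Γ|²)·P_inc = 88 mW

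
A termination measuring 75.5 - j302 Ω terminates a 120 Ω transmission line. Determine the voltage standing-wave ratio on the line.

VSWR ≈ 12.2

Γ = (Z_L − Z_0)/(Z_L + Z_0) = (-44.5 − j302)/(195.5 − j302)
|Γ| = 305/360 = 0.849
VSWR = (1 + |Γ|)/(1 − |Γ|) = 1.85/0.151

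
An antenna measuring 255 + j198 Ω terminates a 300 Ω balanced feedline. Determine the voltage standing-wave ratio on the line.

VSWR ≈ 2.05

Γ = (Z_L − Z_0)/(Z_L + Z_0) = (-45 + j198)/(555 + j198)
|Γ| = 203/589 = 0.345
VSWR = (1 + |Γ|)/(1 − |Γ|) = 1.34/0.655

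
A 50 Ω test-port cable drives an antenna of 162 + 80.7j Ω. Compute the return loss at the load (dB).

Γ = (112 + j80.7)/(212 + j80.7), |Γ| = 0.609
RL = −20·log₁₀|Γ| = −20·log₁₀(0.609)

RL ≈ 4.31 dB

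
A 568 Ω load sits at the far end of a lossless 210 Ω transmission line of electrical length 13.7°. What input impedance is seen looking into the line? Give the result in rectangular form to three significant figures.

Z_in ≈ 419 − j225 Ω

tan(βl) = tan(13.7°) = 0.244
Z_in = Z_0·(Z_L + jZ_0·tanβl)/(Z_0 + jZ_L·tanβl)
     = 210·(568 + j51.2)/(210 + j138)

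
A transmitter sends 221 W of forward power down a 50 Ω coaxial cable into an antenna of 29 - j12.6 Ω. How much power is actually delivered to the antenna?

P_delivered ≈ 200 W

|Γ| = |(-21 − j12.6)/(79 − j12.6)| = 0.306
|Γ|² = 0.0937
P_refl = |Γ|²·P_inc = 20.7 W, P_del = (1 − |Γ|²)·P_inc = 200 W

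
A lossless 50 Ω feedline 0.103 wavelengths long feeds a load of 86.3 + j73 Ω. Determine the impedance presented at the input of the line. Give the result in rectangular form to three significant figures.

βl = 2π × 0.103 = 37.1°
tan(βl) = tan(37.1°) = 0.756
Z_in = Z_0·(Z_L + jZ_0·tanβl)/(Z_0 + jZ_L·tanβl)
     = 50·(86.3 + j111)/(-5.17 + j65.2)

Z_in ≈ 79.2 − j72.4 Ω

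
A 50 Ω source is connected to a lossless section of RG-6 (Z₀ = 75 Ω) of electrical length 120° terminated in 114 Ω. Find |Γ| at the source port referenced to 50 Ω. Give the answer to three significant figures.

|Γ| ≈ 0.207

tan(βl) = -1.73
Z_in = Z_0·(Z_L + jZ_0·tanβl)/(Z_0 + jZ_L·tanβl) = 57.5 + j21.5 Ω
Γ_s = (Z_in − Z_s)/(Z_in + Z_s) = (7.49 + j21.5)/(107 + j21.5), |Γ_s| = 0.207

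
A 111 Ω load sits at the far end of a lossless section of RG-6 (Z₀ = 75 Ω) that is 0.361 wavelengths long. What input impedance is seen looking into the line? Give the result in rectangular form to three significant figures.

βl = 2π × 0.361 = 130°
tan(βl) = tan(130°) = -1.19
Z_in = Z_0·(Z_L + jZ_0·tanβl)/(Z_0 + jZ_L·tanβl)
     = 75·(111 − j89.5)/(75 − j132)

Z_in ≈ 65.3 + j25.9 Ω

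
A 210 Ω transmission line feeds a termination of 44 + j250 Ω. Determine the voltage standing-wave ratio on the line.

Γ = (Z_L − Z_0)/(Z_L + Z_0) = (-166 + j250)/(254 + j250)
|Γ| = 300/356 = 0.842
VSWR = (1 + |Γ|)/(1 − |Γ|) = 1.84/0.158

VSWR ≈ 11.7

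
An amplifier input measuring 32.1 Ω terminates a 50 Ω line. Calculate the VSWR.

VSWR ≈ 1.56

For a purely resistive load, VSWR = R_L/Z_0 or Z_0/R_L (whichever > 1) = 50/32.1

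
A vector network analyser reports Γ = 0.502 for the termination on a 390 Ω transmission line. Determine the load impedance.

Z_L = Z_0·(1 + Γ)/(1 − Γ) = 390·(1.5)/(0.498)

Z_L ≈ 1180 Ω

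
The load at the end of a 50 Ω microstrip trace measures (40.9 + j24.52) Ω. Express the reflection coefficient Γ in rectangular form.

Γ ≈ -0.0255 + j0.277

Γ = (Z_L − Z_0)/(Z_L + Z_0) = (-9.1 + j24.52)/(90.9 + j24.52)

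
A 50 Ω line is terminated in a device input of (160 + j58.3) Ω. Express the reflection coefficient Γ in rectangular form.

Γ = (Z_L − Z_0)/(Z_L + Z_0) = (110 + j58.3)/(210 + j58.3)

Γ ≈ 0.558 + j0.123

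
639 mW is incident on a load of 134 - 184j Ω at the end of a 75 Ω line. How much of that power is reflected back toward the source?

P_reflected ≈ 308 mW

|Γ| = |(59 − j184)/(209 − j184)| = 0.694
|Γ|² = 0.482
P_refl = |Γ|²·P_inc = 308 mW, P_del = (1 − |Γ|²)·P_inc = 331 mW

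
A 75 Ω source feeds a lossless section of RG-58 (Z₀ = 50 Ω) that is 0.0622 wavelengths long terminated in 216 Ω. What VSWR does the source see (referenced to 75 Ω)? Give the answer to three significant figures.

βl = 2π × 0.0622 = 22.4°
tan(βl) = 0.412
Z_in = Z_0·(Z_L + jZ_0·tanβl)/(Z_0 + jZ_L·tanβl) = 60.6 − j87.3 Ω
Γ_s = (Z_in − Z_s)/(Z_in + Z_s) = (-14.4 − j87.3)/(136 − j87.3), |Γ_s| = 0.549
VSWR = (1 + |Γ_s|)/(1 − |Γ_s|)

VSWR ≈ 3.43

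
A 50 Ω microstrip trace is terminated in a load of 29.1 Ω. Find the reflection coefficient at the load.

Γ = (Z_L − Z_0)/(Z_L + Z_0) = (29.1 − 50)/(29.1 + 50) = -20.9/79.1

Γ = -0.264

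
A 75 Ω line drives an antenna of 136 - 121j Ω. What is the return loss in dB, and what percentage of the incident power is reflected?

RL ≈ 5.08 dB; 31% of incident power reflected

Γ = (61 − j121)/(211 − j121), |Γ| = 0.557
RL = −20·log₁₀(0.557) = 5.08 dB
P_refl/P_inc = |Γ|² = 0.31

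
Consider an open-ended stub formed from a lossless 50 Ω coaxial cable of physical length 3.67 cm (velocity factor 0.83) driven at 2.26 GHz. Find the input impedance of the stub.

Z_in ≈ +j28.8 Ω

λ = v/f = 0.83·c / 2.26 GHz = 0.11 m
βl = 2π·l/λ = 2π × 0.333 = 120°
tan(βl) = -1.74
For an open-ended stub, Z_in = −jZ_0·cot(βl) = −jZ_0/tan(βl)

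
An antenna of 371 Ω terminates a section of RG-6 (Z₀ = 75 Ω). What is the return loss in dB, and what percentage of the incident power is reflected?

Γ = (371 − 75)/(371 + 75) = 0.664
RL = −20·log₁₀(0.664) = 3.56 dB
P_refl/P_inc = |Γ|² = 0.44

RL ≈ 3.56 dB; 44% of incident power reflected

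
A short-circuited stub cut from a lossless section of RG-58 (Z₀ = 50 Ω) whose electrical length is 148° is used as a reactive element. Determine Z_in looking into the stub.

tan(βl) = -0.625
For a short-circuited stub, Z_in = jZ_0·tan(βl)

Z_in ≈ −j31.2 Ω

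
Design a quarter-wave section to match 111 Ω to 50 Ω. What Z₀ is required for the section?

Z_qwt = √(Z_0·R_L) = √(50 × 111) = √5550

Z_qwt ≈ 74.5 Ω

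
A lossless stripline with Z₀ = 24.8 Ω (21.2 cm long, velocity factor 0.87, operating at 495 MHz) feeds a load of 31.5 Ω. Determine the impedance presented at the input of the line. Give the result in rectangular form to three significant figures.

λ = v/f = 0.87·c / 495 MHz = 0.527 m
βl = 2π·l/λ = 2π × 0.402 = 145°
tan(βl) = tan(145°) = -0.707
Z_in = Z_0·(Z_L + jZ_0·tanβl)/(Z_0 + jZ_L·tanβl)
     = 24.8·(31.5 − j17.5)/(24.8 − j22.3)

Z_in ≈ 26.2 + j5.95 Ω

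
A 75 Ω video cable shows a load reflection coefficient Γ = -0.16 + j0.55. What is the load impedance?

Z_L ≈ 30.6 + j50.1 Ω

Z_L = Z_0·(1 + Γ)/(1 − Γ) = 75·(0.84 + j0.55)/(1.16 − j0.55)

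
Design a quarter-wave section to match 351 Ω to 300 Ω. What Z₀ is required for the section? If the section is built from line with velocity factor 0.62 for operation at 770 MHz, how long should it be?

Z_qwt ≈ 324 Ω; length ≈ 6.04 cm

Z_qwt = √(Z_0·R_L) = √(300 × 351) = √105300
λ = 0.62·c/f = 0.242 m, so l = λ/4 = 0.0604 m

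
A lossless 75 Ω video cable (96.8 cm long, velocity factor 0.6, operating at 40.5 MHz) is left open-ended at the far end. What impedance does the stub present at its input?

λ = v/f = 0.6·c / 40.5 MHz = 4.44 m
βl = 2π·l/λ = 2π × 0.218 = 78.4°
tan(βl) = 4.88
For an open-ended stub, Z_in = −jZ_0·cot(βl) = −jZ_0/tan(βl)

Z_in ≈ −j15.4 Ω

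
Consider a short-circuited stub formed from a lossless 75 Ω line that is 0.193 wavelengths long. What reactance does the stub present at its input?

X_in ≈ 200 Ω (inductive)

βl = 2π × 0.193 = 69.5°
tan(βl) = 2.67
For a short-circuited stub, Z_in = jZ_0·tan(βl)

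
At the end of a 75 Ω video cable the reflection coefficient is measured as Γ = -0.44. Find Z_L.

Z_L ≈ 29.2 Ω

Z_L = Z_0·(1 + Γ)/(1 − Γ) = 75·(0.56)/(1.44)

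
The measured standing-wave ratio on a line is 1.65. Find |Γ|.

|Γ| ≈ 0.245

|Γ| = (S − 1)/(S + 1) = (1.65 − 1)/(1.65 + 1) = 0.65/2.65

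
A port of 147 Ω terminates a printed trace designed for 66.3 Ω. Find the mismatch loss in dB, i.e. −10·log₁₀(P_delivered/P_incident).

Γ = (147 − 66.3)/(147 + 66.3) = 0.378
|Γ|² = 0.143, so P_del/P_inc = 1 − |Γ|² = 0.857
ML = −10·log₁₀(1 − |Γ|²)

mismatch loss ≈ 0.671 dB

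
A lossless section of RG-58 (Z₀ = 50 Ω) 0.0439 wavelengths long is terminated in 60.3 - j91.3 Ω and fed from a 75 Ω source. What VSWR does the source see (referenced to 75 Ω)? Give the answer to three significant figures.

VSWR ≈ 4.53

βl = 2π × 0.0439 = 15.8°
tan(βl) = 0.283
Z_in = Z_0·(Z_L + jZ_0·tanβl)/(Z_0 + jZ_L·tanβl) = 26.9 − j56.9 Ω
Γ_s = (Z_in − Z_s)/(Z_in + Z_s) = (-48.1 − j56.9)/(102 − j56.9), |Γ_s| = 0.638
VSWR = (1 + |Γ_s|)/(1 − |Γ_s|)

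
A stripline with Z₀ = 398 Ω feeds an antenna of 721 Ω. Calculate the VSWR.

VSWR ≈ 1.81

Γ = (721 − 398)/(721 + 398) = 0.289
VSWR = (1 + 0.289)/(1 − 0.289)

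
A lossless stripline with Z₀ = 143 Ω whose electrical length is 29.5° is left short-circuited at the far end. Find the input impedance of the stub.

Z_in ≈ +j80.9 Ω

tan(βl) = 0.566
For a short-circuited stub, Z_in = jZ_0·tan(βl)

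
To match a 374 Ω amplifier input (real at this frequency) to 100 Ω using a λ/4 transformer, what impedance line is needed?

Z_qwt ≈ 193 Ω

Z_qwt = √(Z_0·R_L) = √(100 × 374) = √37400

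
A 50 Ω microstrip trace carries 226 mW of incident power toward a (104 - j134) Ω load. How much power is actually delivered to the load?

|Γ| = |(54 − j134)/(154 − j134)| = 0.708
|Γ|² = 0.501
P_refl = |Γ|²·P_inc = 113 mW, P_del = (1 − |Γ|²)·P_inc = 113 mW

P_delivered ≈ 113 mW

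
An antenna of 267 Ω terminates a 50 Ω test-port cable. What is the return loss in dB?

Γ = (267 − 50)/(267 + 50) = 0.685
RL = −20·log₁₀|Γ| = −20·log₁₀(0.685)

RL ≈ 3.29 dB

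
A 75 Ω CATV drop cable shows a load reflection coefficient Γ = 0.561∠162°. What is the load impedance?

Z_L = Z_0·(1 + Γ)/(1 − Γ) = 75·(0.466 + j0.173)/(1.53 − j0.173)

Z_L ≈ 21.6 + j10.9 Ω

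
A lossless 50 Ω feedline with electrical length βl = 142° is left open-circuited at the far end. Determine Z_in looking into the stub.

tan(βl) = -0.781
For an open-circuited stub, Z_in = −jZ_0·cot(βl) = −jZ_0/tan(βl)

Z_in ≈ +j64 Ω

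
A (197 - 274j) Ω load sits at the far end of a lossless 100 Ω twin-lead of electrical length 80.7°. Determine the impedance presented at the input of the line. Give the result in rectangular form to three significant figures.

Z_in ≈ 16.4 + j7.84 Ω

tan(βl) = tan(80.7°) = 6.11
Z_in = Z_0·(Z_L + jZ_0·tanβl)/(Z_0 + jZ_L·tanβl)
     = 100·(197 + j337)/(1770 + j1200)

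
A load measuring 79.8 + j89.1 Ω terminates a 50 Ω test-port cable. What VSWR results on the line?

Γ = (Z_L − Z_0)/(Z_L + Z_0) = (29.8 + j89.1)/(129.8 + j89.1)
|Γ| = 94/157 = 0.597
VSWR = (1 + |Γ|)/(1 − |Γ|) = 1.6/0.403

VSWR ≈ 3.96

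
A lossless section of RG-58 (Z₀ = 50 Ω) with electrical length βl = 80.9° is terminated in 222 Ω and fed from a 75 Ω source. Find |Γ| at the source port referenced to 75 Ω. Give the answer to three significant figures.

|Γ| ≈ 0.736

tan(βl) = 6.24
Z_in = Z_0·(Z_L + jZ_0·tanβl)/(Z_0 + jZ_L·tanβl) = 11.5 − j7.59 Ω
Γ_s = (Z_in − Z_s)/(Z_in + Z_s) = (-63.5 − j7.59)/(86.5 − j7.59), |Γ_s| = 0.736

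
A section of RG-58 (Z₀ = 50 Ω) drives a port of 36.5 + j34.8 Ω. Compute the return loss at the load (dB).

Γ = (-13.5 + j34.8)/(86.5 + j34.8), |Γ| = 0.4
RL = −20·log₁₀|Γ| = −20·log₁₀(0.4)

RL ≈ 7.95 dB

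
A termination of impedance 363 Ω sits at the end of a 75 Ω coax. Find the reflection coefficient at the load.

Γ = (Z_L − Z_0)/(Z_L + Z_0) = (363 − 75)/(363 + 75) = 288/438

Γ = 0.658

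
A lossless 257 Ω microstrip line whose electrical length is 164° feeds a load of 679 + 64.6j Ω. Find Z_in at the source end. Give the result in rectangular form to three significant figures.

Z_in ≈ 426 + j293 Ω

tan(βl) = tan(164°) = -0.287
Z_in = Z_0·(Z_L + jZ_0·tanβl)/(Z_0 + jZ_L·tanβl)
     = 257·(679 − j9.09)/(276 − j195)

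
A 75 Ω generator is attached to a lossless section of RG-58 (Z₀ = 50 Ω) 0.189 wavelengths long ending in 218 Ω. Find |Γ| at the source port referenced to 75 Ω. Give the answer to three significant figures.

|Γ| ≈ 0.716

βl = 2π × 0.189 = 68°
tan(βl) = 2.48
Z_in = Z_0·(Z_L + jZ_0·tanβl)/(Z_0 + jZ_L·tanβl) = 13.2 − j18.9 Ω
Γ_s = (Z_in − Z_s)/(Z_in + Z_s) = (-61.8 − j18.9)/(88.2 − j18.9), |Γ_s| = 0.716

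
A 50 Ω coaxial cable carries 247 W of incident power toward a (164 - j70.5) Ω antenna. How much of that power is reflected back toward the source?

P_reflected ≈ 87.4 W

|Γ| = |(114 − j70.5)/(214 − j70.5)| = 0.595
|Γ|² = 0.354
P_refl = |Γ|²·P_inc = 87.4 W, P_del = (1 − |Γ|²)·P_inc = 160 W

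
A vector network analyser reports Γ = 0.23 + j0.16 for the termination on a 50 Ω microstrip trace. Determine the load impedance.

Z_L = Z_0·(1 + Γ)/(1 − Γ) = 50·(1.23 + j0.16)/(0.77 − j0.16)

Z_L ≈ 74.5 + j25.9 Ω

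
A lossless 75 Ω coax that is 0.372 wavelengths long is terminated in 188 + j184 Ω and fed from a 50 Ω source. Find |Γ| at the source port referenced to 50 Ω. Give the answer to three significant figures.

βl = 2π × 0.372 = 134°
tan(βl) = -1.04
Z_in = Z_0·(Z_L + jZ_0·tanβl)/(Z_0 + jZ_L·tanβl) = 20.2 + j44.7 Ω
Γ_s = (Z_in − Z_s)/(Z_in + Z_s) = (-29.8 + j44.7)/(70.2 + j44.7), |Γ_s| = 0.646

|Γ| ≈ 0.646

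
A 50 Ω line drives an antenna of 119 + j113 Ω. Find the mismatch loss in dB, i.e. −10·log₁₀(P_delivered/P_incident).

Γ = (69 + j113)/(169 + j113), |Γ| = 0.651
|Γ|² = 0.424, so P_del/P_inc = 1 − |Γ|² = 0.576
ML = −10·log₁₀(1 − |Γ|²)

mismatch loss ≈ 2.4 dB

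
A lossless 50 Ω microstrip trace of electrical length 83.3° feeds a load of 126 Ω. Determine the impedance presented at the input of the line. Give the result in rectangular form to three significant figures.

tan(βl) = tan(83.3°) = 8.51
Z_in = Z_0·(Z_L + jZ_0·tanβl)/(Z_0 + jZ_L·tanβl)
     = 50·(126 + j426)/(50 + j1070)

Z_in ≈ 20.1 − j4.94 Ω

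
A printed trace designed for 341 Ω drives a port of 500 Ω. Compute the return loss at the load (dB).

RL ≈ 14.5 dB

Γ = (500 − 341)/(500 + 341) = 0.189
RL = −20·log₁₀|Γ| = −20·log₁₀(0.189)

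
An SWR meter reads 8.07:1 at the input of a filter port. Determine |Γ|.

|Γ| = (S − 1)/(S + 1) = (8.07 − 1)/(8.07 + 1) = 7.07/9.07

|Γ| ≈ 0.779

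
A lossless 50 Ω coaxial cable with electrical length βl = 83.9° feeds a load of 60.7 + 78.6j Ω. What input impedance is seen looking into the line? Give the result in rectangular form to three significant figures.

Z_in ≈ 17 − j25.8 Ω

tan(βl) = tan(83.9°) = 9.36
Z_in = Z_0·(Z_L + jZ_0·tanβl)/(Z_0 + jZ_L·tanβl)
     = 50·(60.7 + j546)/(-685 + j568)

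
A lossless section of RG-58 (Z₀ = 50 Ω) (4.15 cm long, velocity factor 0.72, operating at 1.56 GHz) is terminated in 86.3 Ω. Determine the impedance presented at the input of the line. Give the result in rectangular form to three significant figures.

Z_in ≈ 30.9 + j10.4 Ω

λ = v/f = 0.72·c / 1.56 GHz = 0.138 m
βl = 2π·l/λ = 2π × 0.3 = 108°
tan(βl) = tan(108°) = -3.1
Z_in = Z_0·(Z_L + jZ_0·tanβl)/(Z_0 + jZ_L·tanβl)
     = 50·(86.3 − j155)/(50 − j267)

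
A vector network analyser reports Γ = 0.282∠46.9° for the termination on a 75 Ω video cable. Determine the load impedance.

Z_L ≈ 99.5 + j44.5 Ω

Z_L = Z_0·(1 + Γ)/(1 − Γ) = 75·(1.19 + j0.206)/(0.807 − j0.206)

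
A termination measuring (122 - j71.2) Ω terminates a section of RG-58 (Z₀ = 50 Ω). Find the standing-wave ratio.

Γ = (Z_L − Z_0)/(Z_L + Z_0) = (72 − j71.2)/(172 − j71.2)
|Γ| = 101/186 = 0.544
VSWR = (1 + |Γ|)/(1 − |Γ|) = 1.54/0.456

VSWR ≈ 3.39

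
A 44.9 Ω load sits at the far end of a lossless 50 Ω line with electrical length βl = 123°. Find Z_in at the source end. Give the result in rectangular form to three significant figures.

tan(βl) = tan(123°) = -1.54
Z_in = Z_0·(Z_L + jZ_0·tanβl)/(Z_0 + jZ_L·tanβl)
     = 50·(44.9 − j77)/(50 − j69.1)

Z_in ≈ 52 − j5.12 Ω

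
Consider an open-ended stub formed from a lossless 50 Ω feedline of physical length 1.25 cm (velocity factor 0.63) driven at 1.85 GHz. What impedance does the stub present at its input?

Z_in ≈ −j51.7 Ω

λ = v/f = 0.63·c / 1.85 GHz = 0.102 m
βl = 2π·l/λ = 2π × 0.122 = 44°
tan(βl) = 0.967
For an open-ended stub, Z_in = −jZ_0·cot(βl) = −jZ_0/tan(βl)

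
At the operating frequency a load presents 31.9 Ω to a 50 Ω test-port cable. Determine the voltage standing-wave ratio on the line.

VSWR ≈ 1.57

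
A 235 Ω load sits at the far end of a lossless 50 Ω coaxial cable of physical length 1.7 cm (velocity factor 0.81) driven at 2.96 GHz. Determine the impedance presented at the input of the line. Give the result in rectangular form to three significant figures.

λ = v/f = 0.81·c / 2.96 GHz = 0.0821 m
βl = 2π·l/λ = 2π × 0.207 = 74.5°
tan(βl) = tan(74.5°) = 3.62
Z_in = Z_0·(Z_L + jZ_0·tanβl)/(Z_0 + jZ_L·tanβl)
     = 50·(235 + j181)/(50 + j850)

Z_in ≈ 11.4 − j13.1 Ω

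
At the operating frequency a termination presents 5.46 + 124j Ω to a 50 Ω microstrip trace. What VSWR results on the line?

VSWR ≈ 65.6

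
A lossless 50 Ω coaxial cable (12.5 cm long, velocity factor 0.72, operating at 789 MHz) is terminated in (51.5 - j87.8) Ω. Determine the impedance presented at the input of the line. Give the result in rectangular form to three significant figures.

λ = v/f = 0.72·c / 789 MHz = 0.274 m
βl = 2π·l/λ = 2π × 0.457 = 164°
tan(βl) = tan(164°) = -0.28
Z_in = Z_0·(Z_L + jZ_0·tanβl)/(Z_0 + jZ_L·tanβl)
     = 50·(51.5 − j102)/(25.4 − j14.4)

Z_in ≈ 162 − j108 Ω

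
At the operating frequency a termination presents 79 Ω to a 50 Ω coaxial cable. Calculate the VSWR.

VSWR ≈ 1.58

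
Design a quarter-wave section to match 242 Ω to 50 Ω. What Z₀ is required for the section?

Z_qwt ≈ 110 Ω

Z_qwt = √(Z_0·R_L) = √(50 × 242) = √12100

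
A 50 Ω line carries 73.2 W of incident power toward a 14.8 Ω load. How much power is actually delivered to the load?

Γ = (14.8 − 50)/(14.8 + 50) = -0.543
|Γ|² = 0.295
P_refl = |Γ|²·P_inc = 21.6 W, P_del = (1 − |Γ|²)·P_inc = 51.6 W

P_delivered ≈ 51.6 W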